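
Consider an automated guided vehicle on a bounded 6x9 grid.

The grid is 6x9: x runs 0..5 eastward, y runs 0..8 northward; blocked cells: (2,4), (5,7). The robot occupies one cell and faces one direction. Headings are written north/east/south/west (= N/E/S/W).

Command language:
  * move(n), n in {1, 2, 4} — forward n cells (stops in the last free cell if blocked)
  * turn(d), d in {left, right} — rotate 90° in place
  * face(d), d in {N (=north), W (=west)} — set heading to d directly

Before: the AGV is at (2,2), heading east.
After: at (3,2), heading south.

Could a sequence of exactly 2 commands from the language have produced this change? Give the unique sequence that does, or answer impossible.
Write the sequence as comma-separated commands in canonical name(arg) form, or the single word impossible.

key: position moved to (3,2) AND the heading swung to S — translation plus rotation needed
begin: at (2,2), heading east
1. move(1) → at (3,2), heading east
2. turn(right) → at (3,2), heading south
uniquely the one of 49 2-step routes that fits.

move(1), turn(right)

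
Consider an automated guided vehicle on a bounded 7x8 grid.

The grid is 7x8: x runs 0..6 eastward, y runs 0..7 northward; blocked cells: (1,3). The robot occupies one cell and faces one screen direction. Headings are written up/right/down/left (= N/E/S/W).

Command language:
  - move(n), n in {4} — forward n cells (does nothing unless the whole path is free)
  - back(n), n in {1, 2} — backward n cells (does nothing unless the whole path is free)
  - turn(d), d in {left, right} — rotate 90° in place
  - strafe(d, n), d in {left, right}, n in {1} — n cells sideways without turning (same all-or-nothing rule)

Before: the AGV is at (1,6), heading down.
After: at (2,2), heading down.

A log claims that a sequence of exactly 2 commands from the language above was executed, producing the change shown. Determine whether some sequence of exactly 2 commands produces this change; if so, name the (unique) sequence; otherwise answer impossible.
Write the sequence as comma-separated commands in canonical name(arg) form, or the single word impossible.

strafe(left, 1), move(4)

key: heading stays S — no command in the sequence turns
t0: at (1,6), heading down
step 1 (strafe(left, 1)): at (2,6), heading down
step 2 (move(4)): at (2,2), heading down
uniquely the one of 49 2-step routes that fits.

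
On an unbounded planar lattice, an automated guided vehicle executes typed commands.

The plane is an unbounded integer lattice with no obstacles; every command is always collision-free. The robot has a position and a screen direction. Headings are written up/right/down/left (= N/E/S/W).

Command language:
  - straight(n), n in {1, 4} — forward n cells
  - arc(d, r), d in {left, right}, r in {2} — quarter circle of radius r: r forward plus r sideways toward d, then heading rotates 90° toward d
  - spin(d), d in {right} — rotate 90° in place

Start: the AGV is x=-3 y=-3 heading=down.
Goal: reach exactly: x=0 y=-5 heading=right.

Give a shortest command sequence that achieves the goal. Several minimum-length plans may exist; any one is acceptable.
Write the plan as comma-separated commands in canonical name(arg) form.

arc(left, 2), straight(1)

t0: x=-3 y=-3 heading=down
t=1 arc(left, 2) ⇒ x=-1 y=-5 heading=right
t=2 straight(1) ⇒ x=0 y=-5 heading=right
no 1-step plan works, so 2 is optimal.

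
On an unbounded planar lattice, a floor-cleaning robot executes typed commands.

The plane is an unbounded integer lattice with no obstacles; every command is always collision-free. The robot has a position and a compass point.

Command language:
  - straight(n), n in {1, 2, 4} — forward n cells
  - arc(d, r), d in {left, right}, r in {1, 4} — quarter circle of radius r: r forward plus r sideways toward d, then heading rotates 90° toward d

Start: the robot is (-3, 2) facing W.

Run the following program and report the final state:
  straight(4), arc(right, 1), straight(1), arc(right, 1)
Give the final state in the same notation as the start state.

t0: (-3, 2) facing W
[1] after straight(4): (-7, 2) facing W
[2] after arc(right, 1): (-8, 3) facing N
[3] after straight(1): (-8, 4) facing N
[4] after arc(right, 1): (-7, 5) facing E

(-7, 5) facing E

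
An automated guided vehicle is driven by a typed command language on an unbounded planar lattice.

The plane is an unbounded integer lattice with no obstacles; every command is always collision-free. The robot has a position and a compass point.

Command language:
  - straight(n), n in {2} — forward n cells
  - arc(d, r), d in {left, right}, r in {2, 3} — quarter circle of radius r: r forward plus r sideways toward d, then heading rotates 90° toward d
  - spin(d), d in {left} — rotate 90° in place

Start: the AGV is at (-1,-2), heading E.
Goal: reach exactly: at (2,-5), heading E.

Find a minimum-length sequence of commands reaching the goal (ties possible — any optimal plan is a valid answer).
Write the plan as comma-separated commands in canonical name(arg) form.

arc(right, 3), spin(left)

t0: at (-1,-2), heading E
[1] after arc(right, 3): at (2,-5), heading S
[2] after spin(left): at (2,-5), heading E
no 1-step plan works, so 2 is optimal.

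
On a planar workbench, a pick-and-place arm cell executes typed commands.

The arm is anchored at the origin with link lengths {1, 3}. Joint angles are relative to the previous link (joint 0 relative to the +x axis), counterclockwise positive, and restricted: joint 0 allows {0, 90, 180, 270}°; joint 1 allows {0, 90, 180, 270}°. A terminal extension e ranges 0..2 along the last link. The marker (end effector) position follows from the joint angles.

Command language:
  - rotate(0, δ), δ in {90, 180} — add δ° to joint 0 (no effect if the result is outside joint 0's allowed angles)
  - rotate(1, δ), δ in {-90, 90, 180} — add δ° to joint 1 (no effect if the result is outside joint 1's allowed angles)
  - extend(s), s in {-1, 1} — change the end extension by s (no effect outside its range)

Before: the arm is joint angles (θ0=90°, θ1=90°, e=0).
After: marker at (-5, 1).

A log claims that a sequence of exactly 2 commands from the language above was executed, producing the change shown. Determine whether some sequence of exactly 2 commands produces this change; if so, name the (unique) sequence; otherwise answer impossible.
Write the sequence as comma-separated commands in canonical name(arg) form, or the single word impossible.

extend(1), extend(1)

begin: joint angles (θ0=90°, θ1=90°, e=0)
[1] after extend(1): joint angles (θ0=90°, θ1=90°, e=1)
[2] after extend(1): joint angles (θ0=90°, θ1=90°, e=2)
no other 2-command option fits: unique.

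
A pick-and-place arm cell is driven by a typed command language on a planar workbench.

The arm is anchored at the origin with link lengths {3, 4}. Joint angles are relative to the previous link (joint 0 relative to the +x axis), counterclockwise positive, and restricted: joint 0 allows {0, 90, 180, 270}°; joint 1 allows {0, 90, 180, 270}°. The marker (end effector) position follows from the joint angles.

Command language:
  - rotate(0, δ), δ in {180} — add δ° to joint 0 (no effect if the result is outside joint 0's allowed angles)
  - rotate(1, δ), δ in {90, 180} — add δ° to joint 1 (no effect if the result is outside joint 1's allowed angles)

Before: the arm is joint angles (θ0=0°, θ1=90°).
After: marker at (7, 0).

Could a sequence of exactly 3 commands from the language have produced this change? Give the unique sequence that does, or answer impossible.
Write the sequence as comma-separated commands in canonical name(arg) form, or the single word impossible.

rotate(1, 90), rotate(1, 90), rotate(1, 90)

start: joint angles (θ0=0°, θ1=90°)
1. rotate(1, 90) → joint angles (θ0=0°, θ1=180°)
2. rotate(1, 90) → joint angles (θ0=0°, θ1=270°)
3. rotate(1, 90) → joint angles (θ0=0°, θ1=0°)
no rival 3-sequence matches.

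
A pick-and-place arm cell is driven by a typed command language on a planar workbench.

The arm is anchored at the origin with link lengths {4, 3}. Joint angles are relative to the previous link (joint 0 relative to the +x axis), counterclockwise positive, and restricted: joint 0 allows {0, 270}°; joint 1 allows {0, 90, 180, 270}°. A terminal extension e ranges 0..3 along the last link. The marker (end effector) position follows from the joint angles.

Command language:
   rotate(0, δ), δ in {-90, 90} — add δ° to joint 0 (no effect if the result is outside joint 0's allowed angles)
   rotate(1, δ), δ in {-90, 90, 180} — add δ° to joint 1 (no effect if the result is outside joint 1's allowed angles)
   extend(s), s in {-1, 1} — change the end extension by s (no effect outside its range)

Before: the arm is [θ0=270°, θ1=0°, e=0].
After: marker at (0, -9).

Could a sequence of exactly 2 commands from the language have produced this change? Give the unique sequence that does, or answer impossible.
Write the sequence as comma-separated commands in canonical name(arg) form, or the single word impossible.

extend(1), extend(1)

from: [θ0=270°, θ1=0°, e=0]
t=1 extend(1) ⇒ [θ0=270°, θ1=0°, e=1]
t=2 extend(1) ⇒ [θ0=270°, θ1=0°, e=2]
all 49 alternatives checked — unique.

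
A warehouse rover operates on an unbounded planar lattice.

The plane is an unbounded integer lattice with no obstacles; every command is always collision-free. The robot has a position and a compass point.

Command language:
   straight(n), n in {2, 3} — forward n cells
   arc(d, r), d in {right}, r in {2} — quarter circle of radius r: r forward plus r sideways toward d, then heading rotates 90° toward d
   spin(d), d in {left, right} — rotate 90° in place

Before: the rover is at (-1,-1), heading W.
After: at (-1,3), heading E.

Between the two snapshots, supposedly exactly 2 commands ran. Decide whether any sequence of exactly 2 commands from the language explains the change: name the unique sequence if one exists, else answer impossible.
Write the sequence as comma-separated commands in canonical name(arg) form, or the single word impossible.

key: position moved to (-1,3) AND the heading swung to E — translation plus rotation needed
begin: at (-1,-1), heading W
[1] after arc(right, 2): at (-3,1), heading N
[2] after arc(right, 2): at (-1,3), heading E
uniquely the one of 25 2-step routes that fits.

arc(right, 2), arc(right, 2)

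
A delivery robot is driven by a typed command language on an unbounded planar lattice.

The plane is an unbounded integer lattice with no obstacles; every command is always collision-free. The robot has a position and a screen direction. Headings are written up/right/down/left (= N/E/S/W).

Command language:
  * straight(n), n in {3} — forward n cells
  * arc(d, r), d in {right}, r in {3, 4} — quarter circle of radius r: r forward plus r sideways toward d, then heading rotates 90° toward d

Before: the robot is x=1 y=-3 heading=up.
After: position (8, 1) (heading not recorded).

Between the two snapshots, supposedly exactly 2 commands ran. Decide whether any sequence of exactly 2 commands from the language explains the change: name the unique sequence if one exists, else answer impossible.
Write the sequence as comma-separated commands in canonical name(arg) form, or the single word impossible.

arc(right, 4), straight(3)

key: running straight(3) before arc(right, 4) would end elsewhere — order is forced
start: x=1 y=-3 heading=up
[1] after arc(right, 4): x=5 y=1 heading=right
[2] after straight(3): x=8 y=1 heading=right
no rival 2-sequence matches.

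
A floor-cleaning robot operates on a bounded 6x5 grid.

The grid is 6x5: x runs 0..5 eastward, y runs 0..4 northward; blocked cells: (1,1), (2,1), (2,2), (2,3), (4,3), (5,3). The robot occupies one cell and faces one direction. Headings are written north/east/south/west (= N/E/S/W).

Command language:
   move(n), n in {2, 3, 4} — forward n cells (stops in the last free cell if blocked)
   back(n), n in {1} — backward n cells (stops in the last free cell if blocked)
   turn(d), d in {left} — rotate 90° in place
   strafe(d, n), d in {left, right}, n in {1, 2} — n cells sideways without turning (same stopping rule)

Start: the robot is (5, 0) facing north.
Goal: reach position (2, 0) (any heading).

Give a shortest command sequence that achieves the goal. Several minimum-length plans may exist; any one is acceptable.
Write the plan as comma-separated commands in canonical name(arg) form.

begin: (5, 0) facing north
t=1 strafe(left, 1) ⇒ (4, 0) facing north
t=2 strafe(left, 2) ⇒ (2, 0) facing north
no 1-step plan works, so 2 is optimal.

strafe(left, 1), strafe(left, 2)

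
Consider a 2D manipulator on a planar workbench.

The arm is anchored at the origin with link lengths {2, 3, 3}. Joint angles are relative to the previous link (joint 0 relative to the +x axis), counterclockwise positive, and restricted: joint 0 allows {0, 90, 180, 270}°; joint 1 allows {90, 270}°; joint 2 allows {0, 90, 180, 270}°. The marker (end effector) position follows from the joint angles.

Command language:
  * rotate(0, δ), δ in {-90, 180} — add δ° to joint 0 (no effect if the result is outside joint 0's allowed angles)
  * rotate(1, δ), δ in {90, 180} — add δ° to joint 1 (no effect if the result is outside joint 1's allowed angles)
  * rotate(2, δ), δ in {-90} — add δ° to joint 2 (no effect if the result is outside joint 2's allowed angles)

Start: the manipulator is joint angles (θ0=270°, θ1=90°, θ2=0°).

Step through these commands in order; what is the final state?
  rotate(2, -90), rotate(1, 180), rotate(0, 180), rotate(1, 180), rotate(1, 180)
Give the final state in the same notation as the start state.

begin: joint angles (θ0=270°, θ1=90°, θ2=0°)
1. rotate(2, -90) → joint angles (θ0=270°, θ1=90°, θ2=270°)
2. rotate(1, 180) → joint angles (θ0=270°, θ1=270°, θ2=270°)
3. rotate(0, 180) → joint angles (θ0=90°, θ1=270°, θ2=270°)
4. rotate(1, 180) → joint angles (θ0=90°, θ1=90°, θ2=270°)
5. rotate(1, 180) → joint angles (θ0=90°, θ1=270°, θ2=270°)

joint angles (θ0=90°, θ1=270°, θ2=270°)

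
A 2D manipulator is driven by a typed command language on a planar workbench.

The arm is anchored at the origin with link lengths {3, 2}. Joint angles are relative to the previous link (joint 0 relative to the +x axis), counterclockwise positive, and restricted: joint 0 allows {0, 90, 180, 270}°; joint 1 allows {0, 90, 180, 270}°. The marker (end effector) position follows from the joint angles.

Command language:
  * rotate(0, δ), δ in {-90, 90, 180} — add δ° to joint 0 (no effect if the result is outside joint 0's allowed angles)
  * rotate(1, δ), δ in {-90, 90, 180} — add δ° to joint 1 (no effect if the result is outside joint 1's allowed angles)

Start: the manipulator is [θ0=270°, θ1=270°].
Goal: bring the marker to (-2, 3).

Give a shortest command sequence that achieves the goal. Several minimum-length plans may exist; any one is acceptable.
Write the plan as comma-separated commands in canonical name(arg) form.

begin: [θ0=270°, θ1=270°]
step 1 (rotate(1, 180)): [θ0=270°, θ1=90°]
step 2 (rotate(0, 180)): [θ0=90°, θ1=90°]
nothing shorter than 2 reaches the goal.

rotate(1, 180), rotate(0, 180)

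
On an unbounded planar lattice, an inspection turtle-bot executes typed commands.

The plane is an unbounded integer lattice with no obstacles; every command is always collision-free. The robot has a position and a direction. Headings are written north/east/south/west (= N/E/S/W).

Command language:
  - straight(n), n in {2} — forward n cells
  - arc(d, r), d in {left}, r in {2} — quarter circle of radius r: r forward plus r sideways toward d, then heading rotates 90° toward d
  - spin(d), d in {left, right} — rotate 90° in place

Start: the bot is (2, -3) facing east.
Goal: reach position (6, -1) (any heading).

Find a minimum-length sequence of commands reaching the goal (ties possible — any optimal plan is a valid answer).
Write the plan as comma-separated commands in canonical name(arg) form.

t0: (2, -3) facing east
step 1 (straight(2)): (4, -3) facing east
step 2 (arc(left, 2)): (6, -1) facing north
minimal: 2 command(s), checked below 2.

straight(2), arc(left, 2)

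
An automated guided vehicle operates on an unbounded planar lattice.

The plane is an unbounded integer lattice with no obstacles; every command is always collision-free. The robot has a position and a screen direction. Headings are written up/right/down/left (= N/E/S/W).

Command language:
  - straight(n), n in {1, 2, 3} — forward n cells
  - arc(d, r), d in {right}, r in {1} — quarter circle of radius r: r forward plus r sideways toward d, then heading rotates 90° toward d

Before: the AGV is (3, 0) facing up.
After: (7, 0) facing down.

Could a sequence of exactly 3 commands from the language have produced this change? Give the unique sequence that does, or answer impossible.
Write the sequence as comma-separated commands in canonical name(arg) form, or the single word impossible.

arc(right, 1), straight(2), arc(right, 1)

key: cell and facing (now S) both changed — the 3 commands mix motion and turning
t0: (3, 0) facing up
1. arc(right, 1) → (4, 1) facing right
2. straight(2) → (6, 1) facing right
3. arc(right, 1) → (7, 0) facing down
no rival 3-sequence matches.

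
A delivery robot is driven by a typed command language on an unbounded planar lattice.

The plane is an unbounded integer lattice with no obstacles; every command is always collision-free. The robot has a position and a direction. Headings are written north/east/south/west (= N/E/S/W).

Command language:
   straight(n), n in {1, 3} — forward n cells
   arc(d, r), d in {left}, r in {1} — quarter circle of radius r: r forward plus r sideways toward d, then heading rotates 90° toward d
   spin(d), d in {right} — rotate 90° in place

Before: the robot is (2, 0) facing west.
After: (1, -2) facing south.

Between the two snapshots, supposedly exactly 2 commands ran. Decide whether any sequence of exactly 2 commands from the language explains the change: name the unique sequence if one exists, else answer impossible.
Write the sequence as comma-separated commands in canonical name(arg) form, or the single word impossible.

arc(left, 1), straight(1)

key: running straight(1) before arc(left, 1) would end elsewhere — order is forced
t0: (2, 0) facing west
t=1 arc(left, 1) ⇒ (1, -1) facing south
t=2 straight(1) ⇒ (1, -2) facing south
all 16 alternatives checked — unique.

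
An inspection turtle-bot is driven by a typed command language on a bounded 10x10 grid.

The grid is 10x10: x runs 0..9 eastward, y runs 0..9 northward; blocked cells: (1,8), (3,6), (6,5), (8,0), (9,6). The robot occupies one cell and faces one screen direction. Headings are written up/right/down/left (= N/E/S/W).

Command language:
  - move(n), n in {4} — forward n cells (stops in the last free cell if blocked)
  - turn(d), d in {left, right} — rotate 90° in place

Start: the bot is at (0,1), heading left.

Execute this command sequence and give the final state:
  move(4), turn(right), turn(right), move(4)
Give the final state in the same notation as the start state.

at (4,1), heading right

start: at (0,1), heading left
step 1 (move(4)): at (0,1), heading left
step 2 (turn(right)): at (0,1), heading up
step 3 (turn(right)): at (0,1), heading right
step 4 (move(4)): at (4,1), heading right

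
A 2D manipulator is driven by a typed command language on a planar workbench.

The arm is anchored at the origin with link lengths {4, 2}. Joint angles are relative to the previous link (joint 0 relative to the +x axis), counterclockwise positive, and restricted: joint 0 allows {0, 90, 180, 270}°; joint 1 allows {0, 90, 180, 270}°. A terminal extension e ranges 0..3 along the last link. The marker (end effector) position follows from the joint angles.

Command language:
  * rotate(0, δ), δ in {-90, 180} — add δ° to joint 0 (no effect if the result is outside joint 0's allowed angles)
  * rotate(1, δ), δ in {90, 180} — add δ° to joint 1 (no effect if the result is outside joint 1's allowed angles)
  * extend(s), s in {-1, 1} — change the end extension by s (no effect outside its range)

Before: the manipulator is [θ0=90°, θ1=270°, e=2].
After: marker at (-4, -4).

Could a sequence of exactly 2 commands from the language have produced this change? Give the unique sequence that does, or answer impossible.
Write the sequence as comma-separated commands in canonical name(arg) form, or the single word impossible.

rotate(0, -90), rotate(0, -90)

t0: [θ0=90°, θ1=270°, e=2]
[1] after rotate(0, -90): [θ0=0°, θ1=270°, e=2]
[2] after rotate(0, -90): [θ0=270°, θ1=270°, e=2]
no other 2-command option fits: unique.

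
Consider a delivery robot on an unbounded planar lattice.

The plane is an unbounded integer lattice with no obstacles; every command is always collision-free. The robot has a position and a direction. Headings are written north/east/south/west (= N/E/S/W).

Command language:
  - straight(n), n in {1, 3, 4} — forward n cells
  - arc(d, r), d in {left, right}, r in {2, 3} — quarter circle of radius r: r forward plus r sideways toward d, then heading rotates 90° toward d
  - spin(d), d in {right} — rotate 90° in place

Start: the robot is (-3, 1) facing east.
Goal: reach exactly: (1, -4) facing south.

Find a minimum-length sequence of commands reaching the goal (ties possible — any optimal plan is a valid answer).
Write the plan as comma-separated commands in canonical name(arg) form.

straight(4), spin(right), straight(4), straight(1)

start: (-3, 1) facing east
step 1 (straight(4)): (1, 1) facing east
step 2 (spin(right)): (1, 1) facing south
step 3 (straight(4)): (1, -3) facing south
step 4 (straight(1)): (1, -4) facing south
no 3-step plan works, so 4 is optimal.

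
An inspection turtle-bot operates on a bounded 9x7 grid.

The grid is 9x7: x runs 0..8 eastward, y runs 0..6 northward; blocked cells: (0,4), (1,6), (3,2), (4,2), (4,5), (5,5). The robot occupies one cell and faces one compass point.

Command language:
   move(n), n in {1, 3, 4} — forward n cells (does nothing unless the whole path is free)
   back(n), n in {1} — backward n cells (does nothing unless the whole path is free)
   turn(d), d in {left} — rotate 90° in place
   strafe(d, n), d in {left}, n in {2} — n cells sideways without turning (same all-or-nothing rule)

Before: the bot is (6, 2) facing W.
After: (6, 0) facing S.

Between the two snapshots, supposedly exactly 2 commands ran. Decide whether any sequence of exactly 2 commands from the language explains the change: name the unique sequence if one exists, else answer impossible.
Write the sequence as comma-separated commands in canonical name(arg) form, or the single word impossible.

key: running turn(left) before strafe(left, 2) would end elsewhere — order is forced
t0: (6, 2) facing W
t=1 strafe(left, 2) ⇒ (6, 0) facing W
t=2 turn(left) ⇒ (6, 0) facing S
no rival 2-sequence matches.

strafe(left, 2), turn(left)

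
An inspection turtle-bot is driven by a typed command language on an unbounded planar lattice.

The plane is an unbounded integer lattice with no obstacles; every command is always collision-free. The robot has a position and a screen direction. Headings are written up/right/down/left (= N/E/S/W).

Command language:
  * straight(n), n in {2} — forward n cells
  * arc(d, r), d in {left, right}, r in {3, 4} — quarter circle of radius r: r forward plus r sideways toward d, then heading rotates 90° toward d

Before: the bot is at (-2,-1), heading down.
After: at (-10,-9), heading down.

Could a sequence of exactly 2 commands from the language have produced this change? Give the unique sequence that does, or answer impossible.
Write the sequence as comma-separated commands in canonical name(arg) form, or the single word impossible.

key: running arc(left, 4) before arc(right, 4) would end elsewhere — order is forced
start: at (-2,-1), heading down
step 1 (arc(right, 4)): at (-6,-5), heading left
step 2 (arc(left, 4)): at (-10,-9), heading down
all 25 alternatives checked — unique.

arc(right, 4), arc(left, 4)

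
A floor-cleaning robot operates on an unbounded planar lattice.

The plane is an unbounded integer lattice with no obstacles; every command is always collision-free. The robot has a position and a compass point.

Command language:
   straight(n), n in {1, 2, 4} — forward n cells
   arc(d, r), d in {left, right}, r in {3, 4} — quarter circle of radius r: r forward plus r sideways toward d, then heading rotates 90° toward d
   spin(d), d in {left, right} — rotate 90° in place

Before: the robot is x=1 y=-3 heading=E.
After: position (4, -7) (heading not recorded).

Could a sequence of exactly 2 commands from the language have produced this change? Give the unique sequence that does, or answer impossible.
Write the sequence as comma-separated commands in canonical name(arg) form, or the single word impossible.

arc(right, 3), straight(1)

key: order matters: swapping arc(right, 3) and straight(1) lands elsewhere
begin: x=1 y=-3 heading=E
[1] after arc(right, 3): x=4 y=-6 heading=S
[2] after straight(1): x=4 y=-7 heading=S
all 81 alternatives checked — unique.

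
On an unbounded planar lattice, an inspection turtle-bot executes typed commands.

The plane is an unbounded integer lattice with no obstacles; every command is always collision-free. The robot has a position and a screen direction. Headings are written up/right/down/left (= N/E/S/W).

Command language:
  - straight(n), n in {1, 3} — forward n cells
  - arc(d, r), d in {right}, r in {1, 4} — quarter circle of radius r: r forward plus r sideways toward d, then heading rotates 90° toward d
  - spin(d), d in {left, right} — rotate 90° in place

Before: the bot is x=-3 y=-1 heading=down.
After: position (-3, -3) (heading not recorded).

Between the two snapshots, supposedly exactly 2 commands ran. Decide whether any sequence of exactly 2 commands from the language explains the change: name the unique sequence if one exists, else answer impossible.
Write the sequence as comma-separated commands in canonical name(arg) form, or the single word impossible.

initial: x=-3 y=-1 heading=down
[1] after straight(1): x=-3 y=-2 heading=down
[2] after straight(1): x=-3 y=-3 heading=down
no rival 2-sequence matches.

straight(1), straight(1)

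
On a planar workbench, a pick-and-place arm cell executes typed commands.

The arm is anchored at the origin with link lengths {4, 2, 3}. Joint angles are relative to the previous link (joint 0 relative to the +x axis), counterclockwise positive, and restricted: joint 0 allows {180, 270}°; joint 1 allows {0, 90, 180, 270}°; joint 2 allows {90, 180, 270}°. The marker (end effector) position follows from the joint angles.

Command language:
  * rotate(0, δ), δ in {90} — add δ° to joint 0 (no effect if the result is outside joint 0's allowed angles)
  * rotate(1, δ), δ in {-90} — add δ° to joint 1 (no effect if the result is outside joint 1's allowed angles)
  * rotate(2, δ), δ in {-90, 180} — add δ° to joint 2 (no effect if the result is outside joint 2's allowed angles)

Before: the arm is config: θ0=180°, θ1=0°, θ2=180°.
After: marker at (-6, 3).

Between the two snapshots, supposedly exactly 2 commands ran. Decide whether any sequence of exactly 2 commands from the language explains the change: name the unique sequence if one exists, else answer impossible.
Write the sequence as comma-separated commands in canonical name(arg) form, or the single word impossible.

key: running rotate(2, 180) before rotate(2, -90) would end elsewhere — order is forced
t0: config: θ0=180°, θ1=0°, θ2=180°
step 1 (rotate(2, -90)): config: θ0=180°, θ1=0°, θ2=90°
step 2 (rotate(2, 180)): config: θ0=180°, θ1=0°, θ2=270°
no rival 2-sequence matches.

rotate(2, -90), rotate(2, 180)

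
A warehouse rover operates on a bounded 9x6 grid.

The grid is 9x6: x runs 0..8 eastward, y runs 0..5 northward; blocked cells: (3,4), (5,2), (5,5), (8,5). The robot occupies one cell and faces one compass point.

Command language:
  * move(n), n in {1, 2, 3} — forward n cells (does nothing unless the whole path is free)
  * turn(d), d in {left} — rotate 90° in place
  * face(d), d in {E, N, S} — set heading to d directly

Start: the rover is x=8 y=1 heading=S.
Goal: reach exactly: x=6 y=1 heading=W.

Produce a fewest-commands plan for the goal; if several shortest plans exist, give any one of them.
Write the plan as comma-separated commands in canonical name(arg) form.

face(N), turn(left), move(2)

begin: x=8 y=1 heading=S
step 1 (face(N)): x=8 y=1 heading=N
step 2 (turn(left)): x=8 y=1 heading=W
step 3 (move(2)): x=6 y=1 heading=W
shorter routes all fall short; 3 is best.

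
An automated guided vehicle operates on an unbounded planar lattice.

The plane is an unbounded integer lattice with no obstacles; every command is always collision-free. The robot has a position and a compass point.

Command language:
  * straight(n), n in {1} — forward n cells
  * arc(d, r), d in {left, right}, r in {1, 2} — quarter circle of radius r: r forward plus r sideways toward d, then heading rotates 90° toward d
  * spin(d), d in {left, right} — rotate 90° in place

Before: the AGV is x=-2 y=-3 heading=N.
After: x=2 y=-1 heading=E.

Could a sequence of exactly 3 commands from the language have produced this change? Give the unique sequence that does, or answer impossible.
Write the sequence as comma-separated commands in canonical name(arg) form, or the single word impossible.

arc(right, 2), straight(1), straight(1)

key: cell and facing (now E) both changed — the 3 commands mix motion and turning
from: x=-2 y=-3 heading=N
[1] after arc(right, 2): x=0 y=-1 heading=E
[2] after straight(1): x=1 y=-1 heading=E
[3] after straight(1): x=2 y=-1 heading=E
all 343 alternatives checked — unique.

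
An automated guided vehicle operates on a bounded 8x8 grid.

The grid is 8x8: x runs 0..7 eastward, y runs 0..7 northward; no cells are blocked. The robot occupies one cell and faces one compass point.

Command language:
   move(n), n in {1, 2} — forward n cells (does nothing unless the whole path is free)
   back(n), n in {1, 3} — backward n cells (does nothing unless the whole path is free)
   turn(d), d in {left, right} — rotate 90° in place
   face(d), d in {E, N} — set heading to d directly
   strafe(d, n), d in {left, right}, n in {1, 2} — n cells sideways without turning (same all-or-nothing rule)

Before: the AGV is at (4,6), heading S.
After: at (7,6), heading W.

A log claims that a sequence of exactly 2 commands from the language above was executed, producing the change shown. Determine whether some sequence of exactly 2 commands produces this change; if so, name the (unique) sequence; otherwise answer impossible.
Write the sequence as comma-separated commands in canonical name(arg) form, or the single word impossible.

turn(right), back(3)

key: running back(3) before turn(right) would end elsewhere — order is forced
t0: at (4,6), heading S
step 1 (turn(right)): at (4,6), heading W
step 2 (back(3)): at (7,6), heading W
all 144 alternatives checked — unique.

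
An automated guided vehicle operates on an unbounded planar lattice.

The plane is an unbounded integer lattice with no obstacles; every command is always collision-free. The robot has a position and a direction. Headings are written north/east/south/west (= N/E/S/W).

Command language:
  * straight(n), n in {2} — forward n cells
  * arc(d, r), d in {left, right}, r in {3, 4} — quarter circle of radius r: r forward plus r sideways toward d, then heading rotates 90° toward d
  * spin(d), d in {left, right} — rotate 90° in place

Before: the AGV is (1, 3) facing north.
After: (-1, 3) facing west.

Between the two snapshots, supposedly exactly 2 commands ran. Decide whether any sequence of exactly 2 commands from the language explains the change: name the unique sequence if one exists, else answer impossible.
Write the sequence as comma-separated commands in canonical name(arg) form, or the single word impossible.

key: running straight(2) before spin(left) would end elsewhere — order is forced
from: (1, 3) facing north
1. spin(left) → (1, 3) facing west
2. straight(2) → (-1, 3) facing west
no rival 2-sequence matches.

spin(left), straight(2)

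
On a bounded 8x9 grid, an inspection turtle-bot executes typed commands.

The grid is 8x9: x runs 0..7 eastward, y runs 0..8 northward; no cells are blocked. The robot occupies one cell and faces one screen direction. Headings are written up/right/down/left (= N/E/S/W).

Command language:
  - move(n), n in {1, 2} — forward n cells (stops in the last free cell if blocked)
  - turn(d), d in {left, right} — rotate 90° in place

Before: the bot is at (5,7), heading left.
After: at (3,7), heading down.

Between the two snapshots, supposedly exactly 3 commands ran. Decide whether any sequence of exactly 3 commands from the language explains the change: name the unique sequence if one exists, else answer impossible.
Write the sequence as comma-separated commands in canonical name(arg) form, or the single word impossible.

key: running turn(left) before move(1) would end elsewhere — order is forced
start: at (5,7), heading left
[1] after move(1): at (4,7), heading left
[2] after move(1): at (3,7), heading left
[3] after turn(left): at (3,7), heading down
no other 3-command option fits: unique.

move(1), move(1), turn(left)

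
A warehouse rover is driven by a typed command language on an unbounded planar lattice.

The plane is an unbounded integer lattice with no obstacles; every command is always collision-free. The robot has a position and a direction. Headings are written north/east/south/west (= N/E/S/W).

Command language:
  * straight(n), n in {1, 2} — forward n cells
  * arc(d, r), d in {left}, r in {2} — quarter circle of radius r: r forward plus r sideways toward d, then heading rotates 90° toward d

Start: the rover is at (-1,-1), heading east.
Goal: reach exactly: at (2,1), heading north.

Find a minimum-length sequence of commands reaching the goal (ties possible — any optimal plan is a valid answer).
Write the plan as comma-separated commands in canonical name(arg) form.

straight(1), arc(left, 2)

from: at (-1,-1), heading east
1. straight(1) → at (0,-1), heading east
2. arc(left, 2) → at (2,1), heading north
no 1-step plan works, so 2 is optimal.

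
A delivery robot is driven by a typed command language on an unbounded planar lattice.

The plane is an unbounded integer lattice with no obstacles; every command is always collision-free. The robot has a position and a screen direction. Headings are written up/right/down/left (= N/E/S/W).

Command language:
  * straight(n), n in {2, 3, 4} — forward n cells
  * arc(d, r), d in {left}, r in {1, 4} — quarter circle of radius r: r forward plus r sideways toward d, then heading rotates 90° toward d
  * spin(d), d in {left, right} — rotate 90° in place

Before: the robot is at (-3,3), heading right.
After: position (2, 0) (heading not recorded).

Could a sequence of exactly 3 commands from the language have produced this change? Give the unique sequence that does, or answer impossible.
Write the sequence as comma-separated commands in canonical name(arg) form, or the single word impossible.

key: order matters: swapping spin(right) and arc(left, 1) lands elsewhere
begin: at (-3,3), heading right
[1] after spin(right): at (-3,3), heading down
[2] after arc(left, 4): at (1,-1), heading right
[3] after arc(left, 1): at (2,0), heading up
all 343 alternatives checked — unique.

spin(right), arc(left, 4), arc(left, 1)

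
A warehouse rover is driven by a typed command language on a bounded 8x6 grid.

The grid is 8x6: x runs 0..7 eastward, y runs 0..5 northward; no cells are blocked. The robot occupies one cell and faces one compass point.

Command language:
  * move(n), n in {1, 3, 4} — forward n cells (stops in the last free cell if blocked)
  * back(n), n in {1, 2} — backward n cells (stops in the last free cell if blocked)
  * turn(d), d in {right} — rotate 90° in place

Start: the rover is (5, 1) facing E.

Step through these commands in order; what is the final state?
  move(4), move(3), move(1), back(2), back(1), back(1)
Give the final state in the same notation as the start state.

from: (5, 1) facing E
1. move(4) → (7, 1) facing E
2. move(3) → (7, 1) facing E
3. move(1) → (7, 1) facing E
4. back(2) → (5, 1) facing E
5. back(1) → (4, 1) facing E
6. back(1) → (3, 1) facing E

(3, 1) facing E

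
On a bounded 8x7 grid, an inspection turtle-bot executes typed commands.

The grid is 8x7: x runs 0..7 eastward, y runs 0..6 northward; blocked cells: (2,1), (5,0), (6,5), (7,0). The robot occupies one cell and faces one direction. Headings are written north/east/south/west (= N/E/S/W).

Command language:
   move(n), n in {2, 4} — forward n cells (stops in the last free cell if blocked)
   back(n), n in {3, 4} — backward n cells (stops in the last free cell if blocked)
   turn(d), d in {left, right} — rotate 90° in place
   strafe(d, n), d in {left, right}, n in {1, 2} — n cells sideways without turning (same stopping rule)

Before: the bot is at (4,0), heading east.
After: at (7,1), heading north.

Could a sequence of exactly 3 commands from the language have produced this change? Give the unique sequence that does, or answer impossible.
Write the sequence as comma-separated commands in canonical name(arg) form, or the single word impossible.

strafe(left, 1), move(4), turn(left)

key: cell and facing (now N) both changed — the 3 commands mix motion and turning
from: at (4,0), heading east
step 1 (strafe(left, 1)): at (4,1), heading east
step 2 (move(4)): at (7,1), heading east
step 3 (turn(left)): at (7,1), heading north
all 1000 alternatives checked — unique.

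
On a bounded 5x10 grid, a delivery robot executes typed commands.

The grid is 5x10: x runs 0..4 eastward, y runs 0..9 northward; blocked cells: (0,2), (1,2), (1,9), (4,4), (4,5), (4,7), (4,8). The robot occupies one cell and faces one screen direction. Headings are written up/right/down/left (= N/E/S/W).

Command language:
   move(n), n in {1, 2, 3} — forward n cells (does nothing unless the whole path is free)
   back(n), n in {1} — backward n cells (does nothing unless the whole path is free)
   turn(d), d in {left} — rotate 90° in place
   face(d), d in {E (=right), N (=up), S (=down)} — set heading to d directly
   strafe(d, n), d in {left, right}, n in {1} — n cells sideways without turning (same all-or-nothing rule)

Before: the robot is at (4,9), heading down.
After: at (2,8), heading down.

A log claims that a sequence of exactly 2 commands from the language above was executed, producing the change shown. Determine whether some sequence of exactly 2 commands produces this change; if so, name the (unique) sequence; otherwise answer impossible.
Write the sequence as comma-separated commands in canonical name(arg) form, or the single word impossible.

impossible

no 2-step route produces this change.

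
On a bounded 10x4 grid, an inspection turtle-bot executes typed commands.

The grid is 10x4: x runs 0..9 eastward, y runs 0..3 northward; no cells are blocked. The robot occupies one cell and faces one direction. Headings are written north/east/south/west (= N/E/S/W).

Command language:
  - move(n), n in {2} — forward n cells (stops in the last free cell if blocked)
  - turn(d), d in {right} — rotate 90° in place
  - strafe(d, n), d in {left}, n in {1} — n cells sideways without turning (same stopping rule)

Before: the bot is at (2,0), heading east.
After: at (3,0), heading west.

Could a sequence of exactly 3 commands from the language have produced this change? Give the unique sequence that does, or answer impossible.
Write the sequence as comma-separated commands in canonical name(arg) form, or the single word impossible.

key: cell and facing (now W) both changed — the 3 commands mix motion and turning
t0: at (2,0), heading east
t=1 turn(right) ⇒ at (2,0), heading south
t=2 strafe(left, 1) ⇒ at (3,0), heading south
t=3 turn(right) ⇒ at (3,0), heading west
no other 3-command option fits: unique.

turn(right), strafe(left, 1), turn(right)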